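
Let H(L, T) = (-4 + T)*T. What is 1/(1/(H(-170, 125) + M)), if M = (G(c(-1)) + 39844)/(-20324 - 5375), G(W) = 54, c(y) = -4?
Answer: 388657477/25699 ≈ 15123.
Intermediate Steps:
H(L, T) = T*(-4 + T)
M = -39898/25699 (M = (54 + 39844)/(-20324 - 5375) = 39898/(-25699) = 39898*(-1/25699) = -39898/25699 ≈ -1.5525)
1/(1/(H(-170, 125) + M)) = 1/(1/(125*(-4 + 125) - 39898/25699)) = 1/(1/(125*121 - 39898/25699)) = 1/(1/(15125 - 39898/25699)) = 1/(1/(388657477/25699)) = 1/(25699/388657477) = 388657477/25699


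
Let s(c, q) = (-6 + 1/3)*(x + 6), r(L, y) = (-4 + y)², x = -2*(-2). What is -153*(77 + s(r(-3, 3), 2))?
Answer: -3111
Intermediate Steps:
x = 4
s(c, q) = -170/3 (s(c, q) = (-6 + 1/3)*(4 + 6) = (-6 + ⅓)*10 = -17/3*10 = -170/3)
-153*(77 + s(r(-3, 3), 2)) = -153*(77 - 170/3) = -153*61/3 = -3111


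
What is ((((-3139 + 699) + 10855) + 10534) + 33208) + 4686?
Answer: 56843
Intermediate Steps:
((((-3139 + 699) + 10855) + 10534) + 33208) + 4686 = (((-2440 + 10855) + 10534) + 33208) + 4686 = ((8415 + 10534) + 33208) + 4686 = (18949 + 33208) + 4686 = 52157 + 4686 = 56843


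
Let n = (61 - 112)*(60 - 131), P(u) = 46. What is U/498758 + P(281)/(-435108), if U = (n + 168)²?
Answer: 780826774550/27126699483 ≈ 28.784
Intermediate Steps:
n = 3621 (n = -51*(-71) = 3621)
U = 14356521 (U = (3621 + 168)² = 3789² = 14356521)
U/498758 + P(281)/(-435108) = 14356521/498758 + 46/(-435108) = 14356521*(1/498758) + 46*(-1/435108) = 14356521/498758 - 23/217554 = 780826774550/27126699483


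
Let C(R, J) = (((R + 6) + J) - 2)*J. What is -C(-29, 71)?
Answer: -3266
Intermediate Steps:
C(R, J) = J*(4 + J + R) (C(R, J) = (((6 + R) + J) - 2)*J = ((6 + J + R) - 2)*J = (4 + J + R)*J = J*(4 + J + R))
-C(-29, 71) = -71*(4 + 71 - 29) = -71*46 = -1*3266 = -3266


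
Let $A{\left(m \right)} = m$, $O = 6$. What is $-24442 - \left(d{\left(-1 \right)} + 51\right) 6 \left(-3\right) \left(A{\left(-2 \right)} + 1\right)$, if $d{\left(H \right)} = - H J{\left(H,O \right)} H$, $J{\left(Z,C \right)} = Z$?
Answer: $-25378$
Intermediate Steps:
$d{\left(H \right)} = - H^{3}$ ($d{\left(H \right)} = - H H H = - H^{2} H = - H^{3}$)
$-24442 - \left(d{\left(-1 \right)} + 51\right) 6 \left(-3\right) \left(A{\left(-2 \right)} + 1\right) = -24442 - \left(- \left(-1\right)^{3} + 51\right) 6 \left(-3\right) \left(-2 + 1\right) = -24442 - \left(\left(-1\right) \left(-1\right) + 51\right) \left(\left(-18\right) \left(-1\right)\right) = -24442 - \left(1 + 51\right) 18 = -24442 - 52 \cdot 18 = -24442 - 936 = -25378$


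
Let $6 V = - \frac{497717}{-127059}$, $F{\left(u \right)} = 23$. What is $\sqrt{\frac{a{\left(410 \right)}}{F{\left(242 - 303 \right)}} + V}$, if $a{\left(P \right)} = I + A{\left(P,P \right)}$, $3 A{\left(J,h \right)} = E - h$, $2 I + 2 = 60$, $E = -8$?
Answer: $\frac{i \sqrt{141569818920946}}{5844714} \approx 2.0357 i$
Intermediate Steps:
$I = 29$ ($I = -1 + \frac{1}{2} \cdot 60 = -1 + 30 = 29$)
$A{\left(J,h \right)} = - \frac{8}{3} - \frac{h}{3}$ ($A{\left(J,h \right)} = \frac{-8 - h}{3} = - \frac{8}{3} - \frac{h}{3}$)
$a{\left(P \right)} = \frac{79}{3} - \frac{P}{3}$ ($a{\left(P \right)} = 29 - \left(\frac{8}{3} + \frac{P}{3}\right) = \frac{79}{3} - \frac{P}{3}$)
$V = \frac{497717}{762354}$ ($V = \frac{\left(-497717\right) \frac{1}{-127059}}{6} = \frac{\left(-497717\right) \left(- \frac{1}{127059}\right)}{6} = \frac{1}{6} \cdot \frac{497717}{127059} = \frac{497717}{762354} \approx 0.65287$)
$\sqrt{\frac{a{\left(410 \right)}}{F{\left(242 - 303 \right)}} + V} = \sqrt{\frac{\frac{79}{3} - \frac{410}{3}}{23} + \frac{497717}{762354}} = \sqrt{\left(\frac{79}{3} - \frac{410}{3}\right) \frac{1}{23} + \frac{497717}{762354}} = \sqrt{\left(- \frac{331}{3}\right) \frac{1}{23} + \frac{497717}{762354}} = \sqrt{- \frac{331}{69} + \frac{497717}{762354}} = \sqrt{- \frac{72665567}{17534142}} = \frac{i \sqrt{141569818920946}}{5844714}$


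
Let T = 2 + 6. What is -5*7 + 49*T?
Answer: 357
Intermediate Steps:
T = 8
-5*7 + 49*T = -5*7 + 49*8 = -35 + 392 = 357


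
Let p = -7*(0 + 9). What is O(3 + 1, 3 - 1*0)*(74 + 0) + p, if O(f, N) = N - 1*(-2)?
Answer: 307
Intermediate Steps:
O(f, N) = 2 + N (O(f, N) = N + 2 = 2 + N)
p = -63 (p = -7*9 = -63)
O(3 + 1, 3 - 1*0)*(74 + 0) + p = (2 + (3 - 1*0))*(74 + 0) - 63 = (2 + (3 + 0))*74 - 63 = (2 + 3)*74 - 63 = 5*74 - 63 = 370 - 63 = 307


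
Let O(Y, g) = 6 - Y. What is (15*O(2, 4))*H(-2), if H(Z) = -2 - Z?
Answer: 0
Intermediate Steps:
(15*O(2, 4))*H(-2) = (15*(6 - 1*2))*(-2 - 1*(-2)) = (15*(6 - 2))*(-2 + 2) = (15*4)*0 = 60*0 = 0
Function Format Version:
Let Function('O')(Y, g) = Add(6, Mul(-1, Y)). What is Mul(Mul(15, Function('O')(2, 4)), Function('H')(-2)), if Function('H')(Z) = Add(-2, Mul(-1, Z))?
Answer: 0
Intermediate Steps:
Mul(Mul(15, Function('O')(2, 4)), Function('H')(-2)) = Mul(Mul(15, Add(6, Mul(-1, 2))), Add(-2, Mul(-1, -2))) = Mul(Mul(15, Add(6, -2)), Add(-2, 2)) = Mul(Mul(15, 4), 0) = Mul(60, 0) = 0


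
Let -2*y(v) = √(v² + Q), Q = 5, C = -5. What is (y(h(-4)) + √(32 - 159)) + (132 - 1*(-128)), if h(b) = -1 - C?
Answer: 260 - √21/2 + I*√127 ≈ 257.71 + 11.269*I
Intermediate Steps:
h(b) = 4 (h(b) = -1 - 1*(-5) = -1 + 5 = 4)
y(v) = -√(5 + v²)/2 (y(v) = -√(v² + 5)/2 = -√(5 + v²)/2)
(y(h(-4)) + √(32 - 159)) + (132 - 1*(-128)) = (-√(5 + 4²)/2 + √(32 - 159)) + (132 - 1*(-128)) = (-√(5 + 16)/2 + √(-127)) + (132 + 128) = (-√21/2 + I*√127) + 260 = 260 - √21/2 + I*√127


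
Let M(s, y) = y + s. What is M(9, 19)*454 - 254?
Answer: 12458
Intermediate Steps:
M(s, y) = s + y
M(9, 19)*454 - 254 = (9 + 19)*454 - 254 = 28*454 - 254 = 12712 - 254 = 12458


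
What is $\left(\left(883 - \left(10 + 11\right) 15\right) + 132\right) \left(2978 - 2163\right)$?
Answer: $570500$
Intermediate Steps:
$\left(\left(883 - \left(10 + 11\right) 15\right) + 132\right) \left(2978 - 2163\right) = \left(\left(883 - 21 \cdot 15\right) + 132\right) 815 = \left(\left(883 - 315\right) + 132\right) 815 = \left(568 + 132\right) 815 = 700 \cdot 815 = 570500$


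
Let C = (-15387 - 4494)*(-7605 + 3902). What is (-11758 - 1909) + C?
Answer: 73605676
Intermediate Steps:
C = 73619343 (C = -19881*(-3703) = 73619343)
(-11758 - 1909) + C = (-11758 - 1909) + 73619343 = -13667 + 73619343 = 73605676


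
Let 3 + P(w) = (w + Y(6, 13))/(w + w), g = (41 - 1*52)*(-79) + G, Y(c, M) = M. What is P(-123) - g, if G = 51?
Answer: -113474/123 ≈ -922.55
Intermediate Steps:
g = 920 (g = (41 - 1*52)*(-79) + 51 = (41 - 52)*(-79) + 51 = -11*(-79) + 51 = 869 + 51 = 920)
P(w) = -3 + (13 + w)/(2*w) (P(w) = -3 + (w + 13)/(w + w) = -3 + (13 + w)/((2*w)) = -3 + (13 + w)*(1/(2*w)) = -3 + (13 + w)/(2*w))
P(-123) - g = (1/2)*(13 - 5*(-123))/(-123) - 1*920 = (1/2)*(-1/123)*(13 + 615) - 920 = (1/2)*(-1/123)*628 - 920 = -314/123 - 920 = -113474/123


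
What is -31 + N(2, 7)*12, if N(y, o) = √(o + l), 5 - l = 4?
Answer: -31 + 24*√2 ≈ 2.9411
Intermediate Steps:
l = 1 (l = 5 - 1*4 = 5 - 4 = 1)
N(y, o) = √(1 + o) (N(y, o) = √(o + 1) = √(1 + o))
-31 + N(2, 7)*12 = -31 + √(1 + 7)*12 = -31 + √8*12 = -31 + (2*√2)*12 = -31 + 24*√2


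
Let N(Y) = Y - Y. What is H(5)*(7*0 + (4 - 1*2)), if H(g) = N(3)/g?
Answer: 0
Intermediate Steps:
N(Y) = 0
H(g) = 0 (H(g) = 0/g = 0)
H(5)*(7*0 + (4 - 1*2)) = 0*(7*0 + (4 - 1*2)) = 0*(0 + (4 - 2)) = 0*(0 + 2) = 0*2 = 0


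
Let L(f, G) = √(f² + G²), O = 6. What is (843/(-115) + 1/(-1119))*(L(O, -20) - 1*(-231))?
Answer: -72644264/42895 - 1886864*√109/128685 ≈ -1846.6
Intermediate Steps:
L(f, G) = √(G² + f²)
(843/(-115) + 1/(-1119))*(L(O, -20) - 1*(-231)) = (843/(-115) + 1/(-1119))*(√((-20)² + 6²) - 1*(-231)) = (843*(-1/115) - 1/1119)*(√(400 + 36) + 231) = (-843/115 - 1/1119)*(√436 + 231) = -943432*(2*√109 + 231)/128685 = -943432*(231 + 2*√109)/128685 = -72644264/42895 - 1886864*√109/128685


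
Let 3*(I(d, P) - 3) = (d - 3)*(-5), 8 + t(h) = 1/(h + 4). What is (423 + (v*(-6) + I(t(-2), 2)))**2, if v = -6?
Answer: 919681/4 ≈ 2.2992e+5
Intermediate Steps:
t(h) = -8 + 1/(4 + h) (t(h) = -8 + 1/(h + 4) = -8 + 1/(4 + h))
I(d, P) = 8 - 5*d/3 (I(d, P) = 3 + ((d - 3)*(-5))/3 = 3 + ((-3 + d)*(-5))/3 = 3 + (15 - 5*d)/3 = 3 + (5 - 5*d/3) = 8 - 5*d/3)
(423 + (v*(-6) + I(t(-2), 2)))**2 = (423 + (-6*(-6) + (8 - 5*(-31 - 8*(-2))/(3*(4 - 2)))))**2 = (423 + (36 + (8 - 5*(-31 + 16)/(3*2))))**2 = (423 + (36 + (8 - 5*(-15)/6)))**2 = (423 + (36 + (8 - 5/3*(-15/2))))**2 = (423 + (36 + (8 + 25/2)))**2 = (423 + (36 + 41/2))**2 = (423 + 113/2)**2 = (959/2)**2 = 919681/4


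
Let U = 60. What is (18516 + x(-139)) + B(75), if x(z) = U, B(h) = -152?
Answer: 18424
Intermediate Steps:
x(z) = 60
(18516 + x(-139)) + B(75) = (18516 + 60) - 152 = 18576 - 152 = 18424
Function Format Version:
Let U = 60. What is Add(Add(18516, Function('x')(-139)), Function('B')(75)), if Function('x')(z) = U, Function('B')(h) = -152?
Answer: 18424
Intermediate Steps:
Function('x')(z) = 60
Add(Add(18516, Function('x')(-139)), Function('B')(75)) = Add(Add(18516, 60), -152) = Add(18576, -152) = 18424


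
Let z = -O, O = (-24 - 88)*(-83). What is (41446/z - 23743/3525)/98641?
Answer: -183406039/1616153872200 ≈ -0.00011348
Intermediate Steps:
O = 9296 (O = -112*(-83) = 9296)
z = -9296 (z = -1*9296 = -9296)
(41446/z - 23743/3525)/98641 = (41446/(-9296) - 23743/3525)/98641 = (41446*(-1/9296) - 23743*1/3525)*(1/98641) = (-20723/4648 - 23743/3525)*(1/98641) = -183406039/16384200*1/98641 = -183406039/1616153872200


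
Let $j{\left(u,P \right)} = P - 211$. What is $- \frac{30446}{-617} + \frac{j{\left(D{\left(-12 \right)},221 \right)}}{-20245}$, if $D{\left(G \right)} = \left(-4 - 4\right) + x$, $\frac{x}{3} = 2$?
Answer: $\frac{123274620}{2498233} \approx 49.345$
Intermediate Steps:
$x = 6$ ($x = 3 \cdot 2 = 6$)
$D{\left(G \right)} = -2$ ($D{\left(G \right)} = \left(-4 - 4\right) + 6 = -8 + 6 = -2$)
$j{\left(u,P \right)} = -211 + P$
$- \frac{30446}{-617} + \frac{j{\left(D{\left(-12 \right)},221 \right)}}{-20245} = - \frac{30446}{-617} + \frac{-211 + 221}{-20245} = \left(-30446\right) \left(- \frac{1}{617}\right) + 10 \left(- \frac{1}{20245}\right) = \frac{30446}{617} - \frac{2}{4049} = \frac{123274620}{2498233}$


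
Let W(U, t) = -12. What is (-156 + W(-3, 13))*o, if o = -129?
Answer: 21672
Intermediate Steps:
(-156 + W(-3, 13))*o = (-156 - 12)*(-129) = -168*(-129) = 21672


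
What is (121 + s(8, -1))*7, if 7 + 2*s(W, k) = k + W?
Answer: 847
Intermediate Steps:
s(W, k) = -7/2 + W/2 + k/2 (s(W, k) = -7/2 + (k + W)/2 = -7/2 + (W + k)/2 = -7/2 + (W/2 + k/2) = -7/2 + W/2 + k/2)
(121 + s(8, -1))*7 = (121 + (-7/2 + (1/2)*8 + (1/2)*(-1)))*7 = (121 + (-7/2 + 4 - 1/2))*7 = (121 + 0)*7 = 121*7 = 847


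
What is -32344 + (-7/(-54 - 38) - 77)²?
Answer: -223675687/8464 ≈ -26427.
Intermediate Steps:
-32344 + (-7/(-54 - 38) - 77)² = -32344 + (-7/(-92) - 77)² = -32344 + (-7*(-1/92) - 77)² = -32344 + (7/92 - 77)² = -32344 + (-7077/92)² = -32344 + 50083929/8464 = -223675687/8464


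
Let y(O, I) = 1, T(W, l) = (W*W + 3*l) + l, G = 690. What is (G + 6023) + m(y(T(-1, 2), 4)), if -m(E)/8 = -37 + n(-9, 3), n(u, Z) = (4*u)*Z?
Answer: 7873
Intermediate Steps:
T(W, l) = W² + 4*l (T(W, l) = (W² + 3*l) + l = W² + 4*l)
n(u, Z) = 4*Z*u
m(E) = 1160 (m(E) = -8*(-37 + 4*3*(-9)) = -8*(-37 - 108) = -8*(-145) = 1160)
(G + 6023) + m(y(T(-1, 2), 4)) = (690 + 6023) + 1160 = 6713 + 1160 = 7873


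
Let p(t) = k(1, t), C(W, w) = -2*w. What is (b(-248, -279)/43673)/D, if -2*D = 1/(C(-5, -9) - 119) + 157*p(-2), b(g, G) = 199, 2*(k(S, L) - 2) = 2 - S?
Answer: -80396/3462526459 ≈ -2.3219e-5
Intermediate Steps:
k(S, L) = 3 - S/2 (k(S, L) = 2 + (2 - S)/2 = 2 + (1 - S/2) = 3 - S/2)
p(t) = 5/2 (p(t) = 3 - ½*1 = 3 - ½ = 5/2)
D = -79283/404 (D = -(1/(-2*(-9) - 119) + 157*(5/2))/2 = -(1/(18 - 119) + 785/2)/2 = -(1/(-101) + 785/2)/2 = -(-1/101 + 785/2)/2 = -½*79283/202 = -79283/404 ≈ -196.25)
(b(-248, -279)/43673)/D = (199/43673)/(-79283/404) = (199*(1/43673))*(-404/79283) = (199/43673)*(-404/79283) = -80396/3462526459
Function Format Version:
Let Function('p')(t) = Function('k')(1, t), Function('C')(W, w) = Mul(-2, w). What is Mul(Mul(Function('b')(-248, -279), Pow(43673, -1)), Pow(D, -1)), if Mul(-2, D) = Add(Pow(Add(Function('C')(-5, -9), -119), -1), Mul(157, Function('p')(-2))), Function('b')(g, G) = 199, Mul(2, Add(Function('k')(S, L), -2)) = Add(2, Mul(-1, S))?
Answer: Rational(-80396, 3462526459) ≈ -2.3219e-5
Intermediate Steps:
Function('k')(S, L) = Add(3, Mul(Rational(-1, 2), S)) (Function('k')(S, L) = Add(2, Mul(Rational(1, 2), Add(2, Mul(-1, S)))) = Add(2, Add(1, Mul(Rational(-1, 2), S))) = Add(3, Mul(Rational(-1, 2), S)))
Function('p')(t) = Rational(5, 2) (Function('p')(t) = Add(3, Mul(Rational(-1, 2), 1)) = Add(3, Rational(-1, 2)) = Rational(5, 2))
D = Rational(-79283, 404) (D = Mul(Rational(-1, 2), Add(Pow(Add(Mul(-2, -9), -119), -1), Mul(157, Rational(5, 2)))) = Mul(Rational(-1, 2), Add(Pow(Add(18, -119), -1), Rational(785, 2))) = Mul(Rational(-1, 2), Add(Pow(-101, -1), Rational(785, 2))) = Mul(Rational(-1, 2), Add(Rational(-1, 101), Rational(785, 2))) = Mul(Rational(-1, 2), Rational(79283, 202)) = Rational(-79283, 404) ≈ -196.25)
Mul(Mul(Function('b')(-248, -279), Pow(43673, -1)), Pow(D, -1)) = Mul(Mul(199, Pow(43673, -1)), Pow(Rational(-79283, 404), -1)) = Mul(Mul(199, Rational(1, 43673)), Rational(-404, 79283)) = Mul(Rational(199, 43673), Rational(-404, 79283)) = Rational(-80396, 3462526459)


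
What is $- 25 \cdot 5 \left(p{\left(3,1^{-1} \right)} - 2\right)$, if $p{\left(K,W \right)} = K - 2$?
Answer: $125$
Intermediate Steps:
$p{\left(K,W \right)} = -2 + K$
$- 25 \cdot 5 \left(p{\left(3,1^{-1} \right)} - 2\right) = - 25 \cdot 5 \left(\left(-2 + 3\right) - 2\right) = - 25 \cdot 5 \left(1 - 2\right) = - 25 \cdot 5 \left(-1\right) = \left(-25\right) \left(-5\right) = 125$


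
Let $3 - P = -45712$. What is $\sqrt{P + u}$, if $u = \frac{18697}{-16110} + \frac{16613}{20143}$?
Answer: $\frac{\sqrt{534875136782320542730}}{108167910} \approx 213.81$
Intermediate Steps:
$P = 45715$ ($P = 3 - -45712 = 3 + 45712 = 45715$)
$u = - \frac{108978241}{324503730}$ ($u = 18697 \left(- \frac{1}{16110}\right) + 16613 \cdot \frac{1}{20143} = - \frac{18697}{16110} + \frac{16613}{20143} = - \frac{108978241}{324503730} \approx -0.33583$)
$\sqrt{P + u} = \sqrt{45715 - \frac{108978241}{324503730}} = \sqrt{\frac{14834579038709}{324503730}} = \frac{\sqrt{534875136782320542730}}{108167910}$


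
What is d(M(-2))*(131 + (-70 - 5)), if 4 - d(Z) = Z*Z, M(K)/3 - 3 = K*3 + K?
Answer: -12376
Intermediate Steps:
M(K) = 9 + 12*K (M(K) = 9 + 3*(K*3 + K) = 9 + 3*(3*K + K) = 9 + 3*(4*K) = 9 + 12*K)
d(Z) = 4 - Z² (d(Z) = 4 - Z*Z = 4 - Z²)
d(M(-2))*(131 + (-70 - 5)) = (4 - (9 + 12*(-2))²)*(131 + (-70 - 5)) = (4 - (9 - 24)²)*(131 - 75) = (4 - 1*(-15)²)*56 = (4 - 1*225)*56 = (4 - 225)*56 = -221*56 = -12376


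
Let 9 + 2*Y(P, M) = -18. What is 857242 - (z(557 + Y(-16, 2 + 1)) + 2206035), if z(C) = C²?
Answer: -6576741/4 ≈ -1.6442e+6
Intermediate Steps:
Y(P, M) = -27/2 (Y(P, M) = -9/2 + (½)*(-18) = -9/2 - 9 = -27/2)
857242 - (z(557 + Y(-16, 2 + 1)) + 2206035) = 857242 - ((557 - 27/2)² + 2206035) = 857242 - ((1087/2)² + 2206035) = 857242 - (1181569/4 + 2206035) = 857242 - 1*10005709/4 = 857242 - 10005709/4 = -6576741/4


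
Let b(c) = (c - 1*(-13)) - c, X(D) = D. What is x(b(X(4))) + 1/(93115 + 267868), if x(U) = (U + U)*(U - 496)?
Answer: -4533224513/360983 ≈ -12558.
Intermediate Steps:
b(c) = 13 (b(c) = (c + 13) - c = (13 + c) - c = 13)
x(U) = 2*U*(-496 + U) (x(U) = (2*U)*(-496 + U) = 2*U*(-496 + U))
x(b(X(4))) + 1/(93115 + 267868) = 2*13*(-496 + 13) + 1/(93115 + 267868) = 2*13*(-483) + 1/360983 = -12558 + 1/360983 = -4533224513/360983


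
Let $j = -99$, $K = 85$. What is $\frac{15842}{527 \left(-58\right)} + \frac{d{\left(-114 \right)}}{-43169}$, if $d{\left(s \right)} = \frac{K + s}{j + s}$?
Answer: $- \frac{72834014444}{140527139151} \approx -0.51829$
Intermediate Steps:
$d{\left(s \right)} = \frac{85 + s}{-99 + s}$
$\frac{15842}{527 \left(-58\right)} + \frac{d{\left(-114 \right)}}{-43169} = \frac{15842}{527 \left(-58\right)} + \frac{\frac{1}{-99 - 114} \left(85 - 114\right)}{-43169} = \frac{15842}{-30566} + \frac{1}{-213} \left(-29\right) \left(- \frac{1}{43169}\right) = 15842 \left(- \frac{1}{30566}\right) + \left(- \frac{1}{213}\right) \left(-29\right) \left(- \frac{1}{43169}\right) = - \frac{7921}{15283} + \frac{29}{213} \left(- \frac{1}{43169}\right) = - \frac{7921}{15283} - \frac{29}{9194997} = - \frac{72834014444}{140527139151}$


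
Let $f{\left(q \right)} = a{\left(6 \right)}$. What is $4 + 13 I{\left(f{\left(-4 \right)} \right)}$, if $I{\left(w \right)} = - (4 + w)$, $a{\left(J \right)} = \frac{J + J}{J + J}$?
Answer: $-61$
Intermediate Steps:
$a{\left(J \right)} = 1$ ($a{\left(J \right)} = \frac{2 J}{2 J} = 2 J \frac{1}{2 J} = 1$)
$f{\left(q \right)} = 1$
$I{\left(w \right)} = -4 - w$
$4 + 13 I{\left(f{\left(-4 \right)} \right)} = 4 + 13 \left(-4 - 1\right) = 4 + 13 \left(-5\right) = 4 - 65 = -61$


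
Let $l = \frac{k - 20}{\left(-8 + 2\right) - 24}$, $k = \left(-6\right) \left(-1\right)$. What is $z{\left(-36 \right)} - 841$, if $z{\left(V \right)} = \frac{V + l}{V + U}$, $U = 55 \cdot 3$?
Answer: $- \frac{1627868}{1935} \approx -841.28$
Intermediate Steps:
$k = 6$
$l = \frac{7}{15}$ ($l = \frac{6 - 20}{\left(-8 + 2\right) - 24} = - \frac{14}{-6 - 24} = - \frac{14}{-30} = \left(-14\right) \left(- \frac{1}{30}\right) = \frac{7}{15} \approx 0.46667$)
$U = 165$
$z{\left(V \right)} = \frac{\frac{7}{15} + V}{165 + V}$ ($z{\left(V \right)} = \frac{V + \frac{7}{15}}{V + 165} = \frac{\frac{7}{15} + V}{165 + V}$)
$z{\left(-36 \right)} - 841 = \frac{\frac{7}{15} - 36}{165 - 36} - 841 = \frac{1}{129} \left(- \frac{533}{15}\right) - 841 = - \frac{533}{1935} - 841 = - \frac{1627868}{1935}$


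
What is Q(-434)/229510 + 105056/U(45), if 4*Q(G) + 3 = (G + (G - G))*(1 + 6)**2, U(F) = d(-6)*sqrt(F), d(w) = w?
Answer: -21269/918040 - 52528*sqrt(5)/45 ≈ -2610.2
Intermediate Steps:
U(F) = -6*sqrt(F)
Q(G) = -3/4 + 49*G/4 (Q(G) = -3/4 + ((G + (G - G))*(1 + 6)**2)/4 = -3/4 + ((G + 0)*7**2)/4 = -3/4 + (G*49)/4 = -3/4 + (49*G)/4 = -3/4 + 49*G/4)
Q(-434)/229510 + 105056/U(45) = (-3/4 + (49/4)*(-434))/229510 + 105056/((-18*sqrt(5))) = (-3/4 - 10633/2)*(1/229510) + 105056/((-18*sqrt(5))) = -21269/4*1/229510 + 105056/((-18*sqrt(5))) = -21269/918040 + 105056*(-sqrt(5)/90) = -21269/918040 - 52528*sqrt(5)/45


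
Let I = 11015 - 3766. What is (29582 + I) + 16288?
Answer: 53119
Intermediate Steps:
I = 7249
(29582 + I) + 16288 = (29582 + 7249) + 16288 = 36831 + 16288 = 53119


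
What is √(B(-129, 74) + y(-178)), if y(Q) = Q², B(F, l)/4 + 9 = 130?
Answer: 2*√8042 ≈ 179.35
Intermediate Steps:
B(F, l) = 484 (B(F, l) = -36 + 4*130 = -36 + 520 = 484)
√(B(-129, 74) + y(-178)) = √(484 + (-178)²) = √(484 + 31684) = √32168 = 2*√8042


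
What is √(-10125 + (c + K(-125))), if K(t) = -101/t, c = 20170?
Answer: √6278630/25 ≈ 100.23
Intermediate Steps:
√(-10125 + (c + K(-125))) = √(-10125 + (20170 - 101/(-125))) = √(-10125 + (20170 - 101*(-1/125))) = √(-10125 + (20170 + 101/125)) = √(-10125 + 2521351/125) = √(1255726/125) = √6278630/25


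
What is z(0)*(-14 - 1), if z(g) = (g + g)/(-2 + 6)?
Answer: 0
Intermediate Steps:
z(g) = g/2 (z(g) = (2*g)/4 = (2*g)*(1/4) = g/2)
z(0)*(-14 - 1) = ((1/2)*0)*(-14 - 1) = 0*(-15) = 0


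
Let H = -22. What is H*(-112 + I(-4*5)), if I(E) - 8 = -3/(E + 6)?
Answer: 15983/7 ≈ 2283.3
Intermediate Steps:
I(E) = 8 - 3/(6 + E) (I(E) = 8 - 3/(E + 6) = 8 - 3/(6 + E))
H*(-112 + I(-4*5)) = -22*(-112 + (45 + 8*(-4*5))/(6 - 4*5)) = -22*(-112 + (45 + 8*(-20))/(6 - 20)) = -22*(-112 + (45 - 160)/(-14)) = -22*(-112 - 1/14*(-115)) = -22*(-112 + 115/14) = -22*(-1453/14) = 15983/7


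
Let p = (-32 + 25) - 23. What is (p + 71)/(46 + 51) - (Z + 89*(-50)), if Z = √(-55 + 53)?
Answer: 431691/97 - I*√2 ≈ 4450.4 - 1.4142*I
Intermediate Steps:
p = -30 (p = -7 - 23 = -30)
Z = I*√2 (Z = √(-2) = I*√2 ≈ 1.4142*I)
(p + 71)/(46 + 51) - (Z + 89*(-50)) = (-30 + 71)/(46 + 51) - (I*√2 + 89*(-50)) = 41/97 - (I*√2 - 4450) = (1/97)*41 - (-4450 + I*√2) = 41/97 + (4450 - I*√2) = 431691/97 - I*√2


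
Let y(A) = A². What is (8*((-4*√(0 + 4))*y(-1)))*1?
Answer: -64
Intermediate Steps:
(8*((-4*√(0 + 4))*y(-1)))*1 = (8*(-4*√(0 + 4)*(-1)²))*1 = (8*(-4*√4*1))*1 = (8*(-4*2*1))*1 = (8*(-8*1))*1 = (8*(-8))*1 = -64*1 = -64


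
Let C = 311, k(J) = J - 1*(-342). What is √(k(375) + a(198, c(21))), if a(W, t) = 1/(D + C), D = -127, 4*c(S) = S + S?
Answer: √6068734/92 ≈ 26.777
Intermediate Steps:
k(J) = 342 + J (k(J) = J + 342 = 342 + J)
c(S) = S/2 (c(S) = (S + S)/4 = (2*S)/4 = S/2)
a(W, t) = 1/184 (a(W, t) = 1/(-127 + 311) = 1/184)
√(k(375) + a(198, c(21))) = √((342 + 375) + 1/184) = √(717 + 1/184) = √(131929/184) = √6068734/92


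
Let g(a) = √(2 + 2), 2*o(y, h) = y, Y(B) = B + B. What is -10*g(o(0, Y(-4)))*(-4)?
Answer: 80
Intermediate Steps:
Y(B) = 2*B
o(y, h) = y/2
g(a) = 2 (g(a) = √4 = 2)
-10*g(o(0, Y(-4)))*(-4) = -10*2*(-4) = -20*(-4) = 80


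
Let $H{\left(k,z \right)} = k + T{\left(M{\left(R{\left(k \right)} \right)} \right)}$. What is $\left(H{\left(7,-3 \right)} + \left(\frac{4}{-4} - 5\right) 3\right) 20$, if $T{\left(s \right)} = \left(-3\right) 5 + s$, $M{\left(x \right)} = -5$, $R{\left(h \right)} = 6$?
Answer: $-620$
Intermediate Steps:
$T{\left(s \right)} = -15 + s$
$H{\left(k,z \right)} = -20 + k$ ($H{\left(k,z \right)} = k - 20 = -20 + k$)
$\left(H{\left(7,-3 \right)} + \left(\frac{4}{-4} - 5\right) 3\right) 20 = \left(\left(-20 + 7\right) + \left(\frac{4}{-4} - 5\right) 3\right) 20 = \left(-13 + \left(4 \left(- \frac{1}{4}\right) - 5\right) 3\right) 20 = \left(-13 + \left(-1 - 5\right) 3\right) 20 = \left(-13 - 18\right) 20 = \left(-31\right) 20 = -620$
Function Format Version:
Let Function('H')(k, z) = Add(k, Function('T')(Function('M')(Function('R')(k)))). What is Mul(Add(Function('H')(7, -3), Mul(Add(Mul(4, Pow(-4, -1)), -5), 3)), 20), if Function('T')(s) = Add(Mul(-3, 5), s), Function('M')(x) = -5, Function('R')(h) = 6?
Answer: -620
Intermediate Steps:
Function('T')(s) = Add(-15, s)
Function('H')(k, z) = Add(-20, k) (Function('H')(k, z) = Add(k, Add(-15, -5)) = Add(k, -20) = Add(-20, k))
Mul(Add(Function('H')(7, -3), Mul(Add(Mul(4, Pow(-4, -1)), -5), 3)), 20) = Mul(Add(Add(-20, 7), Mul(Add(Mul(4, Pow(-4, -1)), -5), 3)), 20) = Mul(Add(-13, Mul(Add(Mul(4, Rational(-1, 4)), -5), 3)), 20) = Mul(Add(-13, Mul(Add(-1, -5), 3)), 20) = Mul(Add(-13, Mul(-6, 3)), 20) = Mul(Add(-13, -18), 20) = Mul(-31, 20) = -620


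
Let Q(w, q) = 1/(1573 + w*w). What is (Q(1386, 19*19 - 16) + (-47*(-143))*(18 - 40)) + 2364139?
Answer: 4260945455614/1922569 ≈ 2.2163e+6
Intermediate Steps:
Q(w, q) = 1/(1573 + w²)
(Q(1386, 19*19 - 16) + (-47*(-143))*(18 - 40)) + 2364139 = (1/(1573 + 1386²) + (-47*(-143))*(18 - 40)) + 2364139 = (1/(1573 + 1920996) + 6721*(-22)) + 2364139 = (1/1922569 - 147862) + 2364139 = -284274897477/1922569 + 2364139 = 4260945455614/1922569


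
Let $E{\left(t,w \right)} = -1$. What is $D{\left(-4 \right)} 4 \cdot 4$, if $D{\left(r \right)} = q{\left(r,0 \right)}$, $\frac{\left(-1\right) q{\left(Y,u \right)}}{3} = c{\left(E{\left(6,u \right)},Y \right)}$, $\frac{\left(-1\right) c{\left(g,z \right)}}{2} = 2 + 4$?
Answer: $576$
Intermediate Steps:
$c{\left(g,z \right)} = -12$ ($c{\left(g,z \right)} = - 2 \left(2 + 4\right) = \left(-2\right) 6 = -12$)
$q{\left(Y,u \right)} = 36$ ($q{\left(Y,u \right)} = \left(-3\right) \left(-12\right) = 36$)
$D{\left(r \right)} = 36$
$D{\left(-4 \right)} 4 \cdot 4 = 36 \cdot 4 \cdot 4 = 144 \cdot 4 = 576$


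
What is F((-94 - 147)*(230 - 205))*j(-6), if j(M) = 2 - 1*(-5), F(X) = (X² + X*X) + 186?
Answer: 508210052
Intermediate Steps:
F(X) = 186 + 2*X² (F(X) = (X² + X²) + 186 = 2*X² + 186 = 186 + 2*X²)
j(M) = 7 (j(M) = 2 + 5 = 7)
F((-94 - 147)*(230 - 205))*j(-6) = (186 + 2*((-94 - 147)*(230 - 205))²)*7 = (186 + 2*(-241*25)²)*7 = (186 + 2*(-6025)²)*7 = (186 + 2*36300625)*7 = (186 + 72601250)*7 = 72601436*7 = 508210052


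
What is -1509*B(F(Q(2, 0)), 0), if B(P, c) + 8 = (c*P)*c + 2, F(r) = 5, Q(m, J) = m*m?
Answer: 9054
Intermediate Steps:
Q(m, J) = m²
B(P, c) = -6 + P*c² (B(P, c) = -8 + ((c*P)*c + 2) = -8 + ((P*c)*c + 2) = -8 + (P*c² + 2) = -8 + (2 + P*c²) = -6 + P*c²)
-1509*B(F(Q(2, 0)), 0) = -1509*(-6 + 5*0²) = -1509*(-6 + 5*0) = -1509*(-6 + 0) = -1509*(-6) = 9054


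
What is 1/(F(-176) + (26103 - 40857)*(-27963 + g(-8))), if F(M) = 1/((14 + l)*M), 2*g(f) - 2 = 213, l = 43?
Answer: 10032/4122951831503 ≈ 2.4332e-9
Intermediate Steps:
g(f) = 215/2 (g(f) = 1 + (½)*213 = 1 + 213/2 = 215/2)
F(M) = 1/(57*M) (F(M) = 1/((14 + 43)*M) = 1/(57*M))
1/(F(-176) + (26103 - 40857)*(-27963 + g(-8))) = 1/((1/57)/(-176) + (26103 - 40857)*(-27963 + 215/2)) = 1/((1/57)*(-1/176) - 14754*(-55711/2)) = 1/(-1/10032 + 410980047) = 1/(4122951831503/10032) = 10032/4122951831503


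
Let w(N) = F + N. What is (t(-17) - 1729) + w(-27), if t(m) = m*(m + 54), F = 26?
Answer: -2359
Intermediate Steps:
t(m) = m*(54 + m)
w(N) = 26 + N
(t(-17) - 1729) + w(-27) = (-17*(54 - 17) - 1729) + (26 - 27) = (-17*37 - 1729) - 1 = (-629 - 1729) - 1 = -2358 - 1 = -2359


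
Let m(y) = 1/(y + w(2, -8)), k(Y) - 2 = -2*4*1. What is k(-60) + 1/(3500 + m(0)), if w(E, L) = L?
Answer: -167986/27999 ≈ -5.9997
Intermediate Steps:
k(Y) = -6 (k(Y) = 2 - 2*4*1 = 2 - 8*1 = 2 - 8 = -6)
m(y) = 1/(-8 + y) (m(y) = 1/(y - 8) = 1/(-8 + y))
k(-60) + 1/(3500 + m(0)) = -6 + 1/(3500 + 1/(-8 + 0)) = -6 + 1/(3500 + 1/(-8)) = -6 + 1/(3500 - ⅛) = -6 + 1/(27999/8) = -6 + 8/27999 = -167986/27999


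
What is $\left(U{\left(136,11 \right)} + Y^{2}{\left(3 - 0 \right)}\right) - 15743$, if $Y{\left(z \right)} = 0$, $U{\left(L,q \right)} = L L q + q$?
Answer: $187724$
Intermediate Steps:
$U{\left(L,q \right)} = q + q L^{2}$ ($U{\left(L,q \right)} = L^{2} q + q = q L^{2} + q = q + q L^{2}$)
$\left(U{\left(136,11 \right)} + Y^{2}{\left(3 - 0 \right)}\right) - 15743 = \left(11 \left(1 + 136^{2}\right) + 0^{2}\right) - 15743 = \left(11 \left(1 + 18496\right) + 0\right) - 15743 = \left(11 \cdot 18497 + 0\right) - 15743 = \left(203467 + 0\right) - 15743 = 203467 - 15743 = 187724$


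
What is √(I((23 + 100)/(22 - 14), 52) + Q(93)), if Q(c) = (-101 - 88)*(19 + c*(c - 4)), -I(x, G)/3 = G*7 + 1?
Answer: I*√1569039 ≈ 1252.6*I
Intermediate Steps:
I(x, G) = -3 - 21*G (I(x, G) = -3*(G*7 + 1) = -3*(7*G + 1) = -3*(1 + 7*G) = -3 - 21*G)
Q(c) = -3591 - 189*c*(-4 + c) (Q(c) = -189*(19 + c*(-4 + c)) = -3591 - 189*c*(-4 + c))
√(I((23 + 100)/(22 - 14), 52) + Q(93)) = √((-3 - 21*52) + (-3591 - 189*93² + 756*93)) = √((-3 - 1092) + (-3591 - 189*8649 + 70308)) = √(-1095 + (-3591 - 1634661 + 70308)) = √(-1095 - 1567944) = √(-1569039) = I*√1569039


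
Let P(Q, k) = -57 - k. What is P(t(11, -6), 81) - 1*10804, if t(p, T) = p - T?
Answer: -10942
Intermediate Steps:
P(t(11, -6), 81) - 1*10804 = (-57 - 1*81) - 1*10804 = (-57 - 81) - 10804 = -138 - 10804 = -10942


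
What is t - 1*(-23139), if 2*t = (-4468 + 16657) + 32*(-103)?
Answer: 55171/2 ≈ 27586.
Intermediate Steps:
t = 8893/2 (t = ((-4468 + 16657) + 32*(-103))/2 = (12189 - 3296)/2 = (½)*8893 = 8893/2 ≈ 4446.5)
t - 1*(-23139) = 8893/2 - 1*(-23139) = 8893/2 + 23139 = 55171/2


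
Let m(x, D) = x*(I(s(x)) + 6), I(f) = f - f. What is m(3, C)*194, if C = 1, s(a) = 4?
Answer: 3492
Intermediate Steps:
I(f) = 0
m(x, D) = 6*x (m(x, D) = x*(0 + 6) = x*6 = 6*x)
m(3, C)*194 = (6*3)*194 = 18*194 = 3492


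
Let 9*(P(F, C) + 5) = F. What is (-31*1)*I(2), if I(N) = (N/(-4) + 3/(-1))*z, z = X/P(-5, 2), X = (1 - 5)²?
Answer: -7812/25 ≈ -312.48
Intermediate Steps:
X = 16 (X = (-4)² = 16)
P(F, C) = -5 + F/9
z = -72/25 (z = 16/(-5 + (⅑)*(-5)) = 16/(-5 - 5/9) = 16/(-50/9) = 16*(-9/50) = -72/25 ≈ -2.8800)
I(N) = 216/25 + 18*N/25 (I(N) = (N/(-4) + 3/(-1))*(-72/25) = (N*(-¼) + 3*(-1))*(-72/25) = (-N/4 - 3)*(-72/25) = (-3 - N/4)*(-72/25) = 216/25 + 18*N/25)
(-31*1)*I(2) = (-31*1)*(216/25 + (18/25)*2) = -31*(216/25 + 36/25) = -31*252/25 = -7812/25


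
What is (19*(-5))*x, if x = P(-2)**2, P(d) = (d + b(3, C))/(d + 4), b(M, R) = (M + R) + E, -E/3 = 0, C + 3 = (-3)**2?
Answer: -4655/4 ≈ -1163.8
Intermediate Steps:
C = 6 (C = -3 + (-3)**2 = -3 + 9 = 6)
E = 0 (E = -3*0 = 0)
b(M, R) = M + R (b(M, R) = (M + R) + 0 = M + R)
P(d) = (9 + d)/(4 + d) (P(d) = (d + (3 + 6))/(d + 4) = (d + 9)/(4 + d) = (9 + d)/(4 + d))
x = 49/4 (x = ((9 - 2)/(4 - 2))**2 = (7/2)**2 = 49/4 ≈ 12.250)
(19*(-5))*x = (19*(-5))*(49/4) = -95*49/4 = -4655/4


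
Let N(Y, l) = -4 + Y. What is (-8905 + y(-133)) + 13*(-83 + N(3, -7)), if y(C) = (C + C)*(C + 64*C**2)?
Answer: -301112155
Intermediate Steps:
y(C) = 2*C*(C + 64*C**2) (y(C) = (2*C)*(C + 64*C**2) = 2*C*(C + 64*C**2))
(-8905 + y(-133)) + 13*(-83 + N(3, -7)) = (-8905 + (-133)**2*(2 + 128*(-133))) + 13*(-83 + (-4 + 3)) = (-8905 + 17689*(2 - 17024)) + 13*(-83 - 1) = (-8905 + 17689*(-17022)) + 13*(-84) = (-8905 - 301102158) - 1092 = -301111063 - 1092 = -301112155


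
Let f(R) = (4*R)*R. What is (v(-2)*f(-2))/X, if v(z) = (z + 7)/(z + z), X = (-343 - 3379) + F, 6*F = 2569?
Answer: 120/19763 ≈ 0.0060720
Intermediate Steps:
F = 2569/6 (F = (⅙)*2569 = 2569/6 ≈ 428.17)
X = -19763/6 (X = (-343 - 3379) + 2569/6 = -3722 + 2569/6 = -19763/6 ≈ -3293.8)
f(R) = 4*R²
v(z) = (7 + z)/(2*z) (v(z) = (7 + z)/((2*z)) = (7 + z)*(1/(2*z)) = (7 + z)/(2*z))
(v(-2)*f(-2))/X = (((½)*(7 - 2)/(-2))*(4*(-2)²))/(-19763/6) = (((½)*(-½)*5)*(4*4))*(-6/19763) = -5/4*16*(-6/19763) = -20*(-6/19763) = 120/19763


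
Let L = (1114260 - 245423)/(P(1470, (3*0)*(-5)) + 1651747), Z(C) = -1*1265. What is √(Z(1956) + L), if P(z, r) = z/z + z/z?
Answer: 4*I*√215614529343147/1651749 ≈ 35.559*I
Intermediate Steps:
P(z, r) = 2 (P(z, r) = 1 + 1 = 2)
Z(C) = -1265
L = 868837/1651749 (L = (1114260 - 245423)/(2 + 1651747) = 868837/1651749 ≈ 0.52601)
√(Z(1956) + L) = √(-1265 + 868837/1651749) = √(-2088593648/1651749) = 4*I*√215614529343147/1651749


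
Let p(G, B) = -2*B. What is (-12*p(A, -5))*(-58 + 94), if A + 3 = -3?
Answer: -4320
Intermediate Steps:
A = -6 (A = -3 - 3 = -6)
(-12*p(A, -5))*(-58 + 94) = (-(-24)*(-5))*(-58 + 94) = -12*10*36 = -120*36 = -4320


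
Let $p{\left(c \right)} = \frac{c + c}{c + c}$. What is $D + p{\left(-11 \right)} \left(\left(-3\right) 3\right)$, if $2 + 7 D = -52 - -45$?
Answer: $- \frac{72}{7} \approx -10.286$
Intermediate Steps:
$D = - \frac{9}{7}$ ($D = - \frac{2}{7} + \frac{-52 - -45}{7} = - \frac{2}{7} + \frac{-52 + 45}{7} = - \frac{2}{7} + \frac{1}{7} \left(-7\right) = - \frac{2}{7} - 1 = - \frac{9}{7} \approx -1.2857$)
$p{\left(c \right)} = 1$ ($p{\left(c \right)} = \frac{2 c}{2 c} = 2 c \frac{1}{2 c} = 1$)
$D + p{\left(-11 \right)} \left(\left(-3\right) 3\right) = - \frac{9}{7} + 1 \left(\left(-3\right) 3\right) = - \frac{9}{7} + 1 \left(-9\right) = - \frac{9}{7} - 9 = - \frac{72}{7}$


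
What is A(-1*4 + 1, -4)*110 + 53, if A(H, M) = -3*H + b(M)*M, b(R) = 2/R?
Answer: 1263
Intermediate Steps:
A(H, M) = 2 - 3*H (A(H, M) = -3*H + (2/M)*M = -3*H + 2 = 2 - 3*H)
A(-1*4 + 1, -4)*110 + 53 = (2 - 3*(-1*4 + 1))*110 + 53 = (2 - 3*(-4 + 1))*110 + 53 = (2 - 3*(-3))*110 + 53 = (2 + 9)*110 + 53 = 11*110 + 53 = 1210 + 53 = 1263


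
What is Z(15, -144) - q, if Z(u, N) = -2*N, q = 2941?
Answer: -2653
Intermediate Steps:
Z(15, -144) - q = -2*(-144) - 1*2941 = 288 - 2941 = -2653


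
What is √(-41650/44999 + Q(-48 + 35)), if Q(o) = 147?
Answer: 7*√20887477/2647 ≈ 12.086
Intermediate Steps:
√(-41650/44999 + Q(-48 + 35)) = √(-41650/44999 + 147) = √(-41650*1/44999 + 147) = √(-2450/2647 + 147) = √(386659/2647) = 7*√20887477/2647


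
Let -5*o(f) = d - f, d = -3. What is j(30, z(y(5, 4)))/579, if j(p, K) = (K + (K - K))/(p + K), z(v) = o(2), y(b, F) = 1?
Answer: 1/17949 ≈ 5.5713e-5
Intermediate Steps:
o(f) = ⅗ + f/5 (o(f) = -(-3 - f)/5 = ⅗ + f/5)
z(v) = 1 (z(v) = ⅗ + (⅕)*2 = ⅗ + ⅖ = 1)
j(p, K) = K/(K + p) (j(p, K) = (K + 0)/(K + p) = K/(K + p))
j(30, z(y(5, 4)))/579 = (1/(1 + 30))/579 = (1/31)*(1/579) = 1/17949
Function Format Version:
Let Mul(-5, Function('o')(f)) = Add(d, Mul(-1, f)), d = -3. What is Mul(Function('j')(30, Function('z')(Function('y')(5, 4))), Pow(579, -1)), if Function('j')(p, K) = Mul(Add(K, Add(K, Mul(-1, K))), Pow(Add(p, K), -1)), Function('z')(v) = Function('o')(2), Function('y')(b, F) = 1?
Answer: Rational(1, 17949) ≈ 5.5713e-5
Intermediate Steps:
Function('o')(f) = Add(Rational(3, 5), Mul(Rational(1, 5), f)) (Function('o')(f) = Mul(Rational(-1, 5), Add(-3, Mul(-1, f))) = Add(Rational(3, 5), Mul(Rational(1, 5), f)))
Function('z')(v) = 1 (Function('z')(v) = Add(Rational(3, 5), Mul(Rational(1, 5), 2)) = Add(Rational(3, 5), Rational(2, 5)) = 1)
Function('j')(p, K) = Mul(K, Pow(Add(K, p), -1)) (Function('j')(p, K) = Mul(Add(K, 0), Pow(Add(K, p), -1)) = Mul(K, Pow(Add(K, p), -1)))
Mul(Function('j')(30, Function('z')(Function('y')(5, 4))), Pow(579, -1)) = Mul(Mul(1, Pow(Add(1, 30), -1)), Pow(579, -1)) = Mul(Mul(1, Pow(31, -1)), Rational(1, 579)) = Mul(Mul(1, Rational(1, 31)), Rational(1, 579)) = Mul(Rational(1, 31), Rational(1, 579)) = Rational(1, 17949)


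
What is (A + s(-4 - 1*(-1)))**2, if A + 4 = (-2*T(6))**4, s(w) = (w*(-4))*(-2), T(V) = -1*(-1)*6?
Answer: 428821264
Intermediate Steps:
T(V) = 6 (T(V) = 1*6 = 6)
s(w) = 8*w (s(w) = -4*w*(-2) = 8*w)
A = 20732 (A = -4 + (-2*6)**4 = -4 + (-12)**4 = -4 + 20736 = 20732)
(A + s(-4 - 1*(-1)))**2 = (20732 + 8*(-4 - 1*(-1)))**2 = (20732 + 8*(-4 + 1))**2 = (20732 + 8*(-3))**2 = (20732 - 24)**2 = 20708**2 = 428821264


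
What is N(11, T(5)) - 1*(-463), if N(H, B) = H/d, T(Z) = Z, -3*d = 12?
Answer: 1841/4 ≈ 460.25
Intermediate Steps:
d = -4 (d = -⅓*12 = -4)
N(H, B) = -H/4 (N(H, B) = H/(-4) = H*(-¼) = -H/4)
N(11, T(5)) - 1*(-463) = -¼*11 - 1*(-463) = -11/4 + 463 = 1841/4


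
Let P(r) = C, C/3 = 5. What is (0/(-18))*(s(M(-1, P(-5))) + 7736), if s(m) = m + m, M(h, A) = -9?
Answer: 0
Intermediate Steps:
C = 15 (C = 3*5 = 15)
P(r) = 15
s(m) = 2*m
(0/(-18))*(s(M(-1, P(-5))) + 7736) = (0/(-18))*(2*(-9) + 7736) = (0*(-1/18))*(-18 + 7736) = 0*7718 = 0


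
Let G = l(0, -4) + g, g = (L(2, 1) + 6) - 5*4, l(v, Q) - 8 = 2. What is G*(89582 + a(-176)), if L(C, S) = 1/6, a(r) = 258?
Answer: -1033160/3 ≈ -3.4439e+5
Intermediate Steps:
L(C, S) = 1/6
l(v, Q) = 10 (l(v, Q) = 8 + 2 = 10)
g = -83/6 (g = (1/6 + 6) - 5*4 = 37/6 - 20 = -83/6 ≈ -13.833)
G = -23/6 (G = 10 - 83/6 = -23/6 ≈ -3.8333)
G*(89582 + a(-176)) = -23*(89582 + 258)/6 = -23/6*89840 = -1033160/3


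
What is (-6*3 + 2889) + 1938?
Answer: 4809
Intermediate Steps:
(-6*3 + 2889) + 1938 = (-18 + 2889) + 1938 = 2871 + 1938 = 4809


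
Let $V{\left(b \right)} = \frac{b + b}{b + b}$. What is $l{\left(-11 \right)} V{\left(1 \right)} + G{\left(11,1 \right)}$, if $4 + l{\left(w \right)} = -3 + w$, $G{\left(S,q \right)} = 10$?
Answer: $-8$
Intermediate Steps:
$l{\left(w \right)} = -7 + w$ ($l{\left(w \right)} = -4 + \left(-3 + w\right) = -7 + w$)
$V{\left(b \right)} = 1$ ($V{\left(b \right)} = \frac{2 b}{2 b} = 2 b \frac{1}{2 b} = 1$)
$l{\left(-11 \right)} V{\left(1 \right)} + G{\left(11,1 \right)} = \left(-7 - 11\right) 1 + 10 = \left(-18\right) 1 + 10 = -18 + 10 = -8$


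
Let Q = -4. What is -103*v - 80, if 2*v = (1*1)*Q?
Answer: 126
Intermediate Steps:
v = -2 (v = ((1*1)*(-4))/2 = (1*(-4))/2 = (½)*(-4) = -2)
-103*v - 80 = -103*(-2) - 80 = 206 - 80 = 126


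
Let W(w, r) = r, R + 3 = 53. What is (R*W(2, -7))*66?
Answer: -23100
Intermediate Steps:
R = 50 (R = -3 + 53 = 50)
(R*W(2, -7))*66 = (50*(-7))*66 = -350*66 = -23100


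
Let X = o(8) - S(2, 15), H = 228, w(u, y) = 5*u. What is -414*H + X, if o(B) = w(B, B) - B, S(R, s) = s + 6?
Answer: -94381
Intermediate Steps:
S(R, s) = 6 + s
o(B) = 4*B (o(B) = 5*B - B = 4*B)
X = 11 (X = 4*8 - (6 + 15) = 32 - 1*21 = 32 - 21 = 11)
-414*H + X = -414*228 + 11 = -94392 + 11 = -94381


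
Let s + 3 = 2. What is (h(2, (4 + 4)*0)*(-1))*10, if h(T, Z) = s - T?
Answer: 30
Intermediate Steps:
s = -1 (s = -3 + 2 = -1)
h(T, Z) = -1 - T
(h(2, (4 + 4)*0)*(-1))*10 = ((-1 - 1*2)*(-1))*10 = ((-1 - 2)*(-1))*10 = -3*(-1)*10 = 3*10 = 30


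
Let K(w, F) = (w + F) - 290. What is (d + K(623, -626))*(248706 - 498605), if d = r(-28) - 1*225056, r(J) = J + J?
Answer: 56328484095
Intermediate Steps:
r(J) = 2*J
d = -225112 (d = 2*(-28) - 1*225056 = -56 - 225056 = -225112)
K(w, F) = -290 + F + w (K(w, F) = (F + w) - 290 = -290 + F + w)
(d + K(623, -626))*(248706 - 498605) = (-225112 + (-290 - 626 + 623))*(248706 - 498605) = (-225112 - 293)*(-249899) = -225405*(-249899) = 56328484095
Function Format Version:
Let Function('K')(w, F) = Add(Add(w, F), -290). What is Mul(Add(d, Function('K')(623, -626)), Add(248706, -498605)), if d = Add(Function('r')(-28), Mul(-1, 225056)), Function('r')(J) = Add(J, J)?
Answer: 56328484095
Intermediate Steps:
Function('r')(J) = Mul(2, J)
d = -225112 (d = Add(Mul(2, -28), Mul(-1, 225056)) = Add(-56, -225056) = -225112)
Function('K')(w, F) = Add(-290, F, w) (Function('K')(w, F) = Add(Add(F, w), -290) = Add(-290, F, w))
Mul(Add(d, Function('K')(623, -626)), Add(248706, -498605)) = Mul(Add(-225112, Add(-290, -626, 623)), Add(248706, -498605)) = Mul(Add(-225112, -293), -249899) = Mul(-225405, -249899) = 56328484095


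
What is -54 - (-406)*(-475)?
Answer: -192904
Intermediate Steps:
-54 - (-406)*(-475) = -54 - 406*475 = -54 - 192850 = -192904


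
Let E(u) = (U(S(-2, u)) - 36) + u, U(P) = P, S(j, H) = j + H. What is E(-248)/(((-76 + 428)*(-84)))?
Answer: 89/4928 ≈ 0.018060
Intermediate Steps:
S(j, H) = H + j
E(u) = -38 + 2*u (E(u) = ((u - 2) - 36) + u = ((-2 + u) - 36) + u = (-38 + u) + u = -38 + 2*u)
E(-248)/(((-76 + 428)*(-84))) = (-38 + 2*(-248))/(((-76 + 428)*(-84))) = (-38 - 496)/((352*(-84))) = -534/(-29568) = -534*(-1/29568) = 89/4928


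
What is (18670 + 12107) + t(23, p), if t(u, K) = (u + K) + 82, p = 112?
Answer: 30994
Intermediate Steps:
t(u, K) = 82 + K + u (t(u, K) = (K + u) + 82 = 82 + K + u)
(18670 + 12107) + t(23, p) = (18670 + 12107) + (82 + 112 + 23) = 30777 + 217 = 30994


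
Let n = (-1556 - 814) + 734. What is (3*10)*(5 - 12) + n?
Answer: -1846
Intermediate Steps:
n = -1636 (n = -2370 + 734 = -1636)
(3*10)*(5 - 12) + n = (3*10)*(5 - 12) - 1636 = 30*(-7) - 1636 = -210 - 1636 = -1846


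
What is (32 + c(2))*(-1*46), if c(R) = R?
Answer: -1564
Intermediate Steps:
(32 + c(2))*(-1*46) = (32 + 2)*(-1*46) = 34*(-46) = -1564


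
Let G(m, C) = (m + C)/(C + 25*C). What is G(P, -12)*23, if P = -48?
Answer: 115/26 ≈ 4.4231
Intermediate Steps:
G(m, C) = (C + m)/(26*C) (G(m, C) = (C + m)/((26*C)) = (C + m)*(1/(26*C)) = (C + m)/(26*C))
G(P, -12)*23 = ((1/26)*(-12 - 48)/(-12))*23 = ((1/26)*(-1/12)*(-60))*23 = (5/26)*23 = 115/26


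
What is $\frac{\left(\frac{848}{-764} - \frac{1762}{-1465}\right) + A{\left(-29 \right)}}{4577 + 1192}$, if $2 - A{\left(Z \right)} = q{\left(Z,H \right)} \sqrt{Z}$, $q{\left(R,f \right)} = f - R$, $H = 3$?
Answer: $\frac{585592}{1614252735} - \frac{32 i \sqrt{29}}{5769} \approx 0.00036276 - 0.029871 i$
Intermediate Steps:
$A{\left(Z \right)} = 2 - \sqrt{Z} \left(3 - Z\right)$ ($A{\left(Z \right)} = 2 - \left(3 - Z\right) \sqrt{Z} = 2 - \sqrt{Z} \left(3 - Z\right)$)
$\frac{\left(\frac{848}{-764} - \frac{1762}{-1465}\right) + A{\left(-29 \right)}}{4577 + 1192} = \frac{\left(\frac{848}{-764} - \frac{1762}{-1465}\right) + \left(2 + \sqrt{-29} \left(-3 - 29\right)\right)}{4577 + 1192} = \frac{\left(848 \left(- \frac{1}{764}\right) - - \frac{1762}{1465}\right) + \left(2 + i \sqrt{29} \left(-32\right)\right)}{5769} = \left(\left(- \frac{212}{191} + \frac{1762}{1465}\right) + \left(2 - 32 i \sqrt{29}\right)\right) \frac{1}{5769} = \left(\frac{25962}{279815} + \left(2 - 32 i \sqrt{29}\right)\right) \frac{1}{5769} = \left(\frac{585592}{279815} - 32 i \sqrt{29}\right) \frac{1}{5769} = \frac{585592}{1614252735} - \frac{32 i \sqrt{29}}{5769}$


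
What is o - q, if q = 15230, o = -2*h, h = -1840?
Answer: -11550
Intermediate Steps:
o = 3680 (o = -2*(-1840) = 3680)
o - q = 3680 - 1*15230 = 3680 - 15230 = -11550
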